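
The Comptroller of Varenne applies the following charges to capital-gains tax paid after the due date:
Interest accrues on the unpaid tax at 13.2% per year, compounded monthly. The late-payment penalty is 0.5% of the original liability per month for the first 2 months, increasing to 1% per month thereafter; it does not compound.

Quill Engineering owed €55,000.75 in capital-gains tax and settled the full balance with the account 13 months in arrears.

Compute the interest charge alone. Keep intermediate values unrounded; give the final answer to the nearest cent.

Interest (13.2%/yr ÷ 12 = 1.1%/month): €55,000.75 × ((1 + 0.011)^13 − 1) = €8,405.7286…

€8,405.73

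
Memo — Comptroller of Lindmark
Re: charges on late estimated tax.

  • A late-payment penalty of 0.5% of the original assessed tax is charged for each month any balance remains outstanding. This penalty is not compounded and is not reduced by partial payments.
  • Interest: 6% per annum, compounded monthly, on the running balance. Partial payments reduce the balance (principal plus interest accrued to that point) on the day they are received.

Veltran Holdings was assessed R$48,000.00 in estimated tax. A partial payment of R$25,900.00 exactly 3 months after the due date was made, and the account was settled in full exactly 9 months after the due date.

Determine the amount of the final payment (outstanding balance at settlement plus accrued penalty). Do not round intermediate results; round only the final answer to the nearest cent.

R$25,676.93

Monthly rate = 6% ÷ 12 = 0.5%
Balance at month 3: R$48,000.0000 × (1 + 0.005)^3 = R$48,723.6060
After R$25,900.00 payment: R$48,723.6060 − R$25,900.00 = R$22,823.6060
Balance at month 9: R$22,823.6060 × (1 + 0.005)^6 = R$23,516.9303…
Penalty: 9 × 0.5% × R$48,000.00 = R$2,160.00
Final settlement = outstanding balance + penalty = R$23,516.9303… + R$2,160.00 = R$25,676.93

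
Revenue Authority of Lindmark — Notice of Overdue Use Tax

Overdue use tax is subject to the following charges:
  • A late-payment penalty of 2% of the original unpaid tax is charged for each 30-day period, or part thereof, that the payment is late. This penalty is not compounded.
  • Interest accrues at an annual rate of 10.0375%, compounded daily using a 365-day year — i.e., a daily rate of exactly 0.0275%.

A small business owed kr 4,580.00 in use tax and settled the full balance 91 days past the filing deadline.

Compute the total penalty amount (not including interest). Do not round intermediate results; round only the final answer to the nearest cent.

Penalty periods: ⌈91/30⌉ = 4; penalty = 4 × 2% × kr 4,580.00 = kr 366.40

kr 366.40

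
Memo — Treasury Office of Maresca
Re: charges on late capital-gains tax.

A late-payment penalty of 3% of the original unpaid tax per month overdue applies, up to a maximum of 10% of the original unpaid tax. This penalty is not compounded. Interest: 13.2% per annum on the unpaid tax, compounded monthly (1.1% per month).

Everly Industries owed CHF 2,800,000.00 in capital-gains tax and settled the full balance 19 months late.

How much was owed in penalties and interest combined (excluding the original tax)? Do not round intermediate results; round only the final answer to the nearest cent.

CHF 926,910.35

Penalty (uncapped): 19 × 3% × CHF 2,800,000.00 = CHF 1,596,000.00; cap = 10% × CHF 2,800,000.00 = CHF 280,000.00 → penalty = CHF 280,000.00
Interest: CHF 2,800,000.00 × ((1 + 0.011)^19 − 1) = CHF 2,800,000.00 × 0.2310394… = CHF 646,910.3460…
Penalties + interest = CHF 280,000.0000 + CHF 646,910.3460… = CHF 926,910.35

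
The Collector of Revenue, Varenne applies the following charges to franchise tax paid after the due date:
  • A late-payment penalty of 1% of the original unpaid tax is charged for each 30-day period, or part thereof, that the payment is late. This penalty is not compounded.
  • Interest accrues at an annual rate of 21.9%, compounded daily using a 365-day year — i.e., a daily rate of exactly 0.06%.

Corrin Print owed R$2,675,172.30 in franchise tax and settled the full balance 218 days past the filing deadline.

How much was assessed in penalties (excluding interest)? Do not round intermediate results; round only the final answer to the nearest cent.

Penalty periods: ⌈218/30⌉ = 8; penalty = 8 × 1% × R$2,675,172.30 = R$214,013.78…

R$214,013.78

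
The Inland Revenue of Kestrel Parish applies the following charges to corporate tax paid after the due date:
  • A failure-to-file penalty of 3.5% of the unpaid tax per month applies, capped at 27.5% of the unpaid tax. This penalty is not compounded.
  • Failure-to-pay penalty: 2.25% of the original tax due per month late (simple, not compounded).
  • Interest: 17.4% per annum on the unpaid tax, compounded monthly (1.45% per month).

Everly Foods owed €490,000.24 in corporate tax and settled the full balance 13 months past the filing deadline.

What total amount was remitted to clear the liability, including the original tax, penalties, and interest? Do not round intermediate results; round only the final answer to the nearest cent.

€868,919.31

Failure-to-file: 13 × 3.5% × €490,000.24 = €222,950.11…, capped at 27.5% × €490,000.24 = €134,750.07…
Failure-to-pay penalty: 13 × 2.25% × €490,000.24 = €143,325.07…
Interest: €490,000.24 × ((1 + 0.0145)^13 − 1) = €490,000.24 × 0.2058039… = €100,843.9381…
Total = €490,000.24 + €278,075.1362 + €100,843.9381… = €868,919.31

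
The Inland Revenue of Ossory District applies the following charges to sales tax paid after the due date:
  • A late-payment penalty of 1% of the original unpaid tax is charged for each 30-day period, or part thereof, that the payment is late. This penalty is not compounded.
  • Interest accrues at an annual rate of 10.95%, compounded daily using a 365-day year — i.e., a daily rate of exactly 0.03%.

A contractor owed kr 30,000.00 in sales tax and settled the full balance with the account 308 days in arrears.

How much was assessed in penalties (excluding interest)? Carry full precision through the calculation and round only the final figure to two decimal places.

Penalty periods: ⌈308/30⌉ = 11; penalty = 11 × 1% × kr 30,000.00 = kr 3,300.00

kr 3,300.00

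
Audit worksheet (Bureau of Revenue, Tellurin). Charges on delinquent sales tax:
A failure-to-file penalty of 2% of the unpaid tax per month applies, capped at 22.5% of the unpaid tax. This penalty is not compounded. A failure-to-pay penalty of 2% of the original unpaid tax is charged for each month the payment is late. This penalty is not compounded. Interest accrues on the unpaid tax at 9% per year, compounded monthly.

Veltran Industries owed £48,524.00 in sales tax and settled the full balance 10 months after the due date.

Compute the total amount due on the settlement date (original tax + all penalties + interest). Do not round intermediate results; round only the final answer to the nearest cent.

£71,698.22

Failure-to-file: 10 × 2% × £48,524.00 = £9,704.80 (under the 22.5% cap)
Failure-to-pay penalty = 2% × £48,524.00 × 10 mo = £9,704.80
Interest (9%/yr ÷ 12 = 0.75%/month): £48,524.00 × ((1 + 0.0075)^10 − 1) = £3,764.6154…
Total = £48,524.00 + £19,409.6000 + £3,764.6154… = £71,698.22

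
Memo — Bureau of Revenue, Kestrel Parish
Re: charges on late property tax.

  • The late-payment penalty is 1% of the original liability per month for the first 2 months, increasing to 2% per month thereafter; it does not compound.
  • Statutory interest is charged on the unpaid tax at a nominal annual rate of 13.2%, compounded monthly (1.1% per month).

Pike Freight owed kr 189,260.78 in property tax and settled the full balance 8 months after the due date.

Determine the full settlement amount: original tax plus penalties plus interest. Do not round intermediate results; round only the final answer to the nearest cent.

kr 233,067.76

Penalty, months 1–2: 2 × 1% × kr 189,260.78 = kr 3,785.22…
Penalty, months 3–8: 6 × 2% × kr 189,260.78 = kr 22,711.29…
Interest: kr 189,260.78 × ((1 + 0.011)^8 − 1) = kr 189,260.78 × 0.0914636… = kr 17,310.4666…
Total = kr 189,260.78 + kr 26,496.5092 + kr 17,310.4666… = kr 233,067.76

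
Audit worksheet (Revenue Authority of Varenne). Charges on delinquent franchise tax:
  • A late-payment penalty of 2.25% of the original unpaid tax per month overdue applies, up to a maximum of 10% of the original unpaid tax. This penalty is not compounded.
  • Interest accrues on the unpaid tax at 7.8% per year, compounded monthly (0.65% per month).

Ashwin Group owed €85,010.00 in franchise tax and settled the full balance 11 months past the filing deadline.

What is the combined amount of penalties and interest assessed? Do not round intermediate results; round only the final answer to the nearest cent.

€14,780.66

Penalty (uncapped): 11 × 2.25% × €85,010.00 = €21,039.98…; cap = 10% × €85,010.00 = €8,501.00 → penalty = €8,501.00
Interest: €85,010.00 × ((1 + 0.0065)^11 − 1) = €85,010.00 × 0.0738697… = €6,279.6596…
Penalties + interest = €8,501.0000 + €6,279.6596… = €14,780.66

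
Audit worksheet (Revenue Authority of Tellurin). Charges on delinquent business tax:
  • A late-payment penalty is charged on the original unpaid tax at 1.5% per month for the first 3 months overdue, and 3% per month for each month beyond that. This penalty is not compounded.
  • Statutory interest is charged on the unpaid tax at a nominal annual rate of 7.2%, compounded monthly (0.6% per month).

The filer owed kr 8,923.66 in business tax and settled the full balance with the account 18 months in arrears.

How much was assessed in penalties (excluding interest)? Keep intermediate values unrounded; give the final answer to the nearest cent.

Penalty, months 1–3: 3 × 1.5% × kr 8,923.66 = kr 401.56…
Penalty, months 4–18: 15 × 3% × kr 8,923.66 = kr 4,015.65…
Total penalty = kr 401.56… + kr 4,015.65… = kr 4,417.21

kr 4,417.21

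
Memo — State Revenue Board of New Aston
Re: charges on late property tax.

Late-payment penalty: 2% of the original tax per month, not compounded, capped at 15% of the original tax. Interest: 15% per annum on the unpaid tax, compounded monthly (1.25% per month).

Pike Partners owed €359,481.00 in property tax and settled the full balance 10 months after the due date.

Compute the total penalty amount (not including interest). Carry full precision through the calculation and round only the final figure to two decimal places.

Penalty (uncapped): 10 × 2% × €359,481.00 = €71,896.20; cap = 15% × €359,481.00 = €53,922.15 → penalty = €53,922.15

€53,922.15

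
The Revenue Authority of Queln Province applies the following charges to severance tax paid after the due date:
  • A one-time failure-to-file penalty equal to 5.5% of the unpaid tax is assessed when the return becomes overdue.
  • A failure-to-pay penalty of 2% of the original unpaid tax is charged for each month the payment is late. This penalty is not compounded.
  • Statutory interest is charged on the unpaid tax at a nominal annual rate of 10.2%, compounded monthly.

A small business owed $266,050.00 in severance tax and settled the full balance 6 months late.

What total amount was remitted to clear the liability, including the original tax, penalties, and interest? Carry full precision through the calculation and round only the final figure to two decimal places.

Failure-to-file penalty: 5.5% × $266,050.00 = $14,632.75
Failure-to-pay penalty = 2% × $266,050.00 × 6 mo = $31,926.00
Interest (10.2%/yr ÷ 12 = 0.85%/month): $266,050.00 × ((1 + 0.0085)^6 − 1) = $13,860.1703…
Total = $266,050.00 + $46,558.7500 + $13,860.1703… = $326,468.92

$326,468.92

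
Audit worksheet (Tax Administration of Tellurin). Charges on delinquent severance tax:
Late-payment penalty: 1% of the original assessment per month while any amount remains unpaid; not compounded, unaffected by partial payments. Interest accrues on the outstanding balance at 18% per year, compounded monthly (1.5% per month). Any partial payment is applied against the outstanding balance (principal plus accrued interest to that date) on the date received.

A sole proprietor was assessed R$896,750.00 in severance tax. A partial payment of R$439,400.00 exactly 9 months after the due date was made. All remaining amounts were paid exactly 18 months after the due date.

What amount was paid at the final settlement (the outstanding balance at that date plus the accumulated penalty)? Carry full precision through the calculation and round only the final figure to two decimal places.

Balance at month 9: R$896,750.0000 × (1 + 0.015)^9 = R$1,025,334.9604…
After R$439,400.00 payment: R$1,025,334.9604… − R$439,400.00 = R$585,934.9604…
Balance at month 18: R$585,934.9604… × (1 + 0.015)^9 = R$669,952.1600…
Penalty: 18 × 1% × R$896,750.00 = R$161,415.00
Final settlement = outstanding balance + penalty = R$669,952.1600… + R$161,415.00 = R$831,367.16

R$831,367.16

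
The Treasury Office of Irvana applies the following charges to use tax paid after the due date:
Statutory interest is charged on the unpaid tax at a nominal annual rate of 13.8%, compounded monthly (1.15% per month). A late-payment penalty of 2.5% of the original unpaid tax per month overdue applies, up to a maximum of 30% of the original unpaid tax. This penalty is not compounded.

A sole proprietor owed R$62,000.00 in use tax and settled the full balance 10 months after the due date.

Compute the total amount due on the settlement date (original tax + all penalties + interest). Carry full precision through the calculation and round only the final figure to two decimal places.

R$85,010.52

Penalty: 10 × 2.5% × R$62,000.00 = R$15,500.00 (below the 30% cap of R$18,600.00)
Interest: R$62,000.00 × ((1 + 0.0115)^10 − 1) = R$62,000.00 × 0.1211375… = R$7,510.5237…
Total = R$62,000.00 + R$15,500.0000 + R$7,510.5237… = R$85,010.52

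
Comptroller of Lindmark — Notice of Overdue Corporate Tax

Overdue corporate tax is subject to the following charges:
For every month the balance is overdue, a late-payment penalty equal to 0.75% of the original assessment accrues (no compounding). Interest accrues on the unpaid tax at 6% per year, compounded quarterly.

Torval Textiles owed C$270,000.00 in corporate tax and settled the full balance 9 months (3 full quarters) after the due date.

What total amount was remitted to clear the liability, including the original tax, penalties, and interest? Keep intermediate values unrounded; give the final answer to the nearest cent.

Late-payment penalty: 9 × 0.75% × C$270,000.00 = C$18,225.00
Interest (6%/yr ÷ 4 = 1.5%/quarter): C$270,000.00 × ((1 + 0.015)^3 − 1) = C$12,333.1613…
Total = C$270,000.00 + C$18,225.0000 + C$12,333.1613… = C$300,558.16

C$300,558.16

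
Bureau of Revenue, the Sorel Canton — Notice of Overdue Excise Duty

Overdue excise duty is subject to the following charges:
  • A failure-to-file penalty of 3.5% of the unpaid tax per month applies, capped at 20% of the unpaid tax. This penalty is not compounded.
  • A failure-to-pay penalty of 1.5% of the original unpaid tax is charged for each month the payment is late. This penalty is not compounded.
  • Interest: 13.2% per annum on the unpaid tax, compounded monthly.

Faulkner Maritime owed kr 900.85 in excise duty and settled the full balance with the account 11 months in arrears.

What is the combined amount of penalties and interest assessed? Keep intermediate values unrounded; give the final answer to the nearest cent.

Failure-to-file: 11 × 3.5% × kr 900.85 = kr 346.83…, capped at 20% × kr 900.85 = kr 180.17
Failure-to-pay penalty = 1.5% × kr 900.85 × 11 mo = kr 148.64…
Interest (13.2%/yr ÷ 12 = 1.1%/month): kr 900.85 × ((1 + 0.011)^11 − 1) = kr 115.2003…
Penalties + interest = kr 328.8103… + kr 115.2003… = kr 444.01

kr 444.01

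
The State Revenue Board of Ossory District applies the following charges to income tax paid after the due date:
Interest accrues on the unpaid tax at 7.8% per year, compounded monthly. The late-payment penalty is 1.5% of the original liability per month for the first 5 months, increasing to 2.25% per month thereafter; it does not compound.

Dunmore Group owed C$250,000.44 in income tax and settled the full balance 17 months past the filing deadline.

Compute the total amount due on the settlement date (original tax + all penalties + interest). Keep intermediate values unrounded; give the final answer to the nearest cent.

C$365,359.91

Penalty, months 1–5: 5 × 1.5% × C$250,000.44 = C$18,750.03…
Penalty, months 6–17: 12 × 2.25% × C$250,000.44 = C$67,500.12…
Interest (7.8%/yr ÷ 12 = 0.65%/month): C$250,000.44 × ((1 + 0.0065)^17 − 1) = C$29,109.3178…
Total = C$250,000.44 + C$86,250.1518 + C$29,109.3178… = C$365,359.91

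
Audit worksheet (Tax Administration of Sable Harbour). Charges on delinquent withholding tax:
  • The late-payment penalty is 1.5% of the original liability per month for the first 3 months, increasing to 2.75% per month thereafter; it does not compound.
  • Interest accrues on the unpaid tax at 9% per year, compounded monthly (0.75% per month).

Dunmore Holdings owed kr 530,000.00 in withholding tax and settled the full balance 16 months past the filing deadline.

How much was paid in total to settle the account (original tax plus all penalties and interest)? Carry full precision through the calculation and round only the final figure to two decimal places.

kr 810,630.82

Penalty, months 1–3: 3 × 1.5% × kr 530,000.00 = kr 23,850.00
Penalty, months 4–16: 13 × 2.75% × kr 530,000.00 = kr 189,475.00
Interest: kr 530,000.00 × ((1 + 0.0075)^16 − 1) = kr 530,000.00 × 0.1269921… = kr 67,305.8203…
Total = kr 530,000.00 + kr 213,325.0000 + kr 67,305.8203… = kr 810,630.82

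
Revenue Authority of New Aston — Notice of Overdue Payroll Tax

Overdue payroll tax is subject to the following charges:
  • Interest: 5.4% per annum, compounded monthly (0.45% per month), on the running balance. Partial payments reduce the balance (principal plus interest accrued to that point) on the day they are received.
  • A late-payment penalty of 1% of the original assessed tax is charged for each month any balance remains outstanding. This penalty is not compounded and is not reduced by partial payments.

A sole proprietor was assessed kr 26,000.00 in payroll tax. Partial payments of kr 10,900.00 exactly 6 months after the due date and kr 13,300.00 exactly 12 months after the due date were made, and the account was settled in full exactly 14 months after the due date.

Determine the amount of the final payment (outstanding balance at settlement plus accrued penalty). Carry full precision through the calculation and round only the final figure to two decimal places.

kr 6,608.18

Balance at month 6: kr 26,000.0000 × (1 + 0.0045)^6 = kr 26,709.9450…
After kr 10,900.00 payment: kr 26,709.9450… − kr 10,900.00 = kr 15,809.9450…
Balance at month 12: kr 15,809.9450… × (1 + 0.0045)^6 = kr 16,241.6447…
After kr 13,300.00 payment: kr 16,241.6447… − kr 13,300.00 = kr 2,941.6447…
Balance at month 14: kr 2,941.6447… × (1 + 0.0045)^2 = kr 2,968.1791…
Penalty: 14 × 1% × kr 26,000.00 = kr 3,640.00
Final settlement = outstanding balance + penalty = kr 2,968.1791… + kr 3,640.00 = kr 6,608.18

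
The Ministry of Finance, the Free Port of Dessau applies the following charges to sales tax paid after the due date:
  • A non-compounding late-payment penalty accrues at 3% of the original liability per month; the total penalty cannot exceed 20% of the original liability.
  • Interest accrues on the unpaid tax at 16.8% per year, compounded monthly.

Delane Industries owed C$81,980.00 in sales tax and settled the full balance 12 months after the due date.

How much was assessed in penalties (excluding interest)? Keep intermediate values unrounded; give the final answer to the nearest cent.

C$16,396.00

Penalty (uncapped): 12 × 3% × C$81,980.00 = C$29,512.80; cap = 20% × C$81,980.00 = C$16,396.00 → penalty = C$16,396.00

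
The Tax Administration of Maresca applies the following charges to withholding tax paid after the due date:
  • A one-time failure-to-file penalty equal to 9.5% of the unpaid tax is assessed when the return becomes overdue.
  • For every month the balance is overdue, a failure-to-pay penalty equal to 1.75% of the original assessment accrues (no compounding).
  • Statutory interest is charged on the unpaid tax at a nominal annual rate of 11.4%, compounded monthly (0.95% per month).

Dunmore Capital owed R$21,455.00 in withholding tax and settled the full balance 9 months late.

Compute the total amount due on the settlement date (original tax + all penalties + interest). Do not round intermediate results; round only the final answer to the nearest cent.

Failure-to-file penalty: 9.5% × R$21,455.00 = R$2,038.23…
Failure-to-pay penalty: 9 × 1.75% × R$21,455.00 = R$3,379.16…
Interest: R$21,455.00 × ((1 + 0.0095)^9 − 1) = R$21,455.00 × 0.0888221… = R$1,905.6772…
Total = R$21,455.00 + R$5,417.3875 + R$1,905.6772… = R$28,778.06

R$28,778.06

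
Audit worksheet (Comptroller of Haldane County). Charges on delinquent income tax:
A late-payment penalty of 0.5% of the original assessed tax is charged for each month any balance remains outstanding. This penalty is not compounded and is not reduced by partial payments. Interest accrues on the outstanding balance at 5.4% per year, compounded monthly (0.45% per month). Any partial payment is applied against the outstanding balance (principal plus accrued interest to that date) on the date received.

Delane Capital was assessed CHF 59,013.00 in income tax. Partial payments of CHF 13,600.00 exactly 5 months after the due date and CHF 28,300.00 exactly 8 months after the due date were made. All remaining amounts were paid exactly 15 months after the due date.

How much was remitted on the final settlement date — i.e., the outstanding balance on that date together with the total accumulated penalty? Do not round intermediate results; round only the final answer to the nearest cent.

CHF 24,122.19

Balance at month 5: CHF 59,013.0000 × (1 + 0.0045)^5 = CHF 60,352.7965…
After CHF 13,600.00 payment: CHF 60,352.7965… − CHF 13,600.00 = CHF 46,752.7965…
Balance at month 8: CHF 46,752.7965… × (1 + 0.0045)^3 = CHF 47,386.8038…
After CHF 28,300.00 payment: CHF 47,386.8038… − CHF 28,300.00 = CHF 19,086.8038…
Balance at month 15: CHF 19,086.8038… × (1 + 0.0045)^7 = CHF 19,696.2159…
Penalty: 15 × 0.5% × CHF 59,013.00 = CHF 4,425.98…
Final settlement = outstanding balance + penalty = CHF 19,696.2159… + CHF 4,425.98… = CHF 24,122.19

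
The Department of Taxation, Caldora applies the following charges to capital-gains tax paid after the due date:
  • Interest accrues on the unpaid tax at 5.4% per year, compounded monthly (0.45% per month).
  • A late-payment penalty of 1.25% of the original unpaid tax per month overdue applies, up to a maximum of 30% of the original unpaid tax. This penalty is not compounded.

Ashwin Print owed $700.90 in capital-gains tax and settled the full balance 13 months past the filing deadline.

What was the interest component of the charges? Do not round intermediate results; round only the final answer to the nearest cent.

$42.13

Interest: $700.90 × ((1 + 0.0045)^13 − 1) = $700.90 × 0.0601059… = $42.1282…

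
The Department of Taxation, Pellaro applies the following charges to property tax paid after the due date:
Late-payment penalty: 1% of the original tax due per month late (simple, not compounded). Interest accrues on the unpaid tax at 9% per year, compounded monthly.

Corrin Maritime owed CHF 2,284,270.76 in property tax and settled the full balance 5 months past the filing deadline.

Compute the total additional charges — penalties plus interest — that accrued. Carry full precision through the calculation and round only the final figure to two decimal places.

Late-payment penalty: 5 × 1% × CHF 2,284,270.76 = CHF 114,213.54…
Interest (9%/yr ÷ 12 = 0.75%/month): CHF 2,284,270.76 × ((1 + 0.0075)^5 − 1) = CHF 86,954.7288…
Penalties + interest = CHF 114,213.5380 + CHF 86,954.7288… = CHF 201,168.27

CHF 201,168.27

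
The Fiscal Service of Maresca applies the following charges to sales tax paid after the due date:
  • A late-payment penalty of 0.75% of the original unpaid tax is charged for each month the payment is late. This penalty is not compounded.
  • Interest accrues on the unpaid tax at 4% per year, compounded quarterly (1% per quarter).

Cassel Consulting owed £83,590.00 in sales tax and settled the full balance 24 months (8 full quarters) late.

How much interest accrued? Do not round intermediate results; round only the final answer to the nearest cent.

£6,925.99

Interest: £83,590.00 × ((1 + 0.01)^8 − 1) = £83,590.00 × 0.0828567… = £6,925.9920…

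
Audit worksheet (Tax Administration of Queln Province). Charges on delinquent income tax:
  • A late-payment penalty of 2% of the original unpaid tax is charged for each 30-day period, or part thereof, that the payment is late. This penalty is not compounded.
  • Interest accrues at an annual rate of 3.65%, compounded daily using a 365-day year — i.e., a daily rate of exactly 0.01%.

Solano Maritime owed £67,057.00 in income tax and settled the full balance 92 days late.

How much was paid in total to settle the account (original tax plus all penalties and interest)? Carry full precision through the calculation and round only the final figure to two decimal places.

£73,041.30

Penalty periods: ⌈92/30⌉ = 4; penalty = 4 × 2% × £67,057.00 = £5,364.56
Interest: £67,057.00 × ((1 + 0.0001)^92 − 1) = £67,057.00 × 0.00924199… = £619.7398…
Total = £67,057.00 + £5,364.5600 + £619.7398… = £73,041.30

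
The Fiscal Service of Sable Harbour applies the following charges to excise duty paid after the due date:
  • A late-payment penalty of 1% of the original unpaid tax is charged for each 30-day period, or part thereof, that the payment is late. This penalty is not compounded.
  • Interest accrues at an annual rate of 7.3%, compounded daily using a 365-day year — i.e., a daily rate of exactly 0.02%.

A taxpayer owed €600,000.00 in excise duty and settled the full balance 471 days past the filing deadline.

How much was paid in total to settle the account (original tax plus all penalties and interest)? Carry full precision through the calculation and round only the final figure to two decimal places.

€755,261.48

Penalty periods: ⌈471/30⌉ = 16; penalty = 16 × 1% × €600,000.00 = €96,000.00
Interest: €600,000.00 × ((1 + 0.0002)^471 − 1) = €600,000.00 × 0.09876913… = €59,261.4785…
Total = €600,000.00 + €96,000.0000 + €59,261.4785… = €755,261.48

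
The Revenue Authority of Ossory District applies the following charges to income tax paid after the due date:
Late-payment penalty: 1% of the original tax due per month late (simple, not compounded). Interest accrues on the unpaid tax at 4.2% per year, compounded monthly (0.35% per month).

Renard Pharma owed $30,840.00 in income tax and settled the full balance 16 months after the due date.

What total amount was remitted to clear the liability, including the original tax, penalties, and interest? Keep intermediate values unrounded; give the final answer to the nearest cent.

$37,547.52

Late-payment penalty = 1% × $30,840.00 × 16 mo = $4,934.40
Interest: $30,840.00 × ((1 + 0.0035)^16 − 1) = $30,840.00 × 0.0574943… = $1,773.1238…
Total = $30,840.00 + $4,934.4000 + $1,773.1238… = $37,547.52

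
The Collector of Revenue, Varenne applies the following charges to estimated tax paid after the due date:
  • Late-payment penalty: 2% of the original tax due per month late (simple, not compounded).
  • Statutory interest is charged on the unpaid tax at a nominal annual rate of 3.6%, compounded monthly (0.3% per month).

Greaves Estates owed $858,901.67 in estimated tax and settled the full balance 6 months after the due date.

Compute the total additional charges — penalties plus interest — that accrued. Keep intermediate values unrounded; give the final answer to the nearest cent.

Late-payment penalty = 2% × $858,901.67 × 6 mo = $103,068.20…
Interest: $858,901.67 × ((1 + 0.003)^6 − 1) = $858,901.67 × 0.0181355… = $15,576.6466…
Penalties + interest = $103,068.2004 + $15,576.6466… = $118,644.85

$118,644.85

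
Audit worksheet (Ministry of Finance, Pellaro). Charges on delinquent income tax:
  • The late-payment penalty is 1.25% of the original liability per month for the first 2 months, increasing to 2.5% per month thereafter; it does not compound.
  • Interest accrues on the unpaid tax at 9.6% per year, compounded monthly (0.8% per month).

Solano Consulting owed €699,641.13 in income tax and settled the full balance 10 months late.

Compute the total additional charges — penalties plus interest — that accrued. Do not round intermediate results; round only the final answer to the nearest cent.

€215,449.10

Penalty, months 1–2: 2 × 1.25% × €699,641.13 = €17,491.03…
Penalty, months 3–10: 8 × 2.5% × €699,641.13 = €139,928.23…
Interest: €699,641.13 × ((1 + 0.008)^10 − 1) = €699,641.13 × 0.0829423… = €58,029.8504…
Penalties + interest = €157,419.2543… + €58,029.8504… = €215,449.10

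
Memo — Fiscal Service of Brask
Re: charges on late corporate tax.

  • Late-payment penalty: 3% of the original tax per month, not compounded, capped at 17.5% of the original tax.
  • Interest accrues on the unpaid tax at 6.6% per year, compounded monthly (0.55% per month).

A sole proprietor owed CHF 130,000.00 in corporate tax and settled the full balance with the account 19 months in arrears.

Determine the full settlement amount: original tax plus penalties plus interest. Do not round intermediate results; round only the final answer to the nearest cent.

CHF 167,028.88

Penalty (uncapped): 19 × 3% × CHF 130,000.00 = CHF 74,100.00; cap = 17.5% × CHF 130,000.00 = CHF 22,750.00 → penalty = CHF 22,750.00
Interest: CHF 130,000.00 × ((1 + 0.0055)^19 − 1) = CHF 130,000.00 × 0.1098376… = CHF 14,278.8845…
Total = CHF 130,000.00 + CHF 22,750.0000 + CHF 14,278.8845… = CHF 167,028.88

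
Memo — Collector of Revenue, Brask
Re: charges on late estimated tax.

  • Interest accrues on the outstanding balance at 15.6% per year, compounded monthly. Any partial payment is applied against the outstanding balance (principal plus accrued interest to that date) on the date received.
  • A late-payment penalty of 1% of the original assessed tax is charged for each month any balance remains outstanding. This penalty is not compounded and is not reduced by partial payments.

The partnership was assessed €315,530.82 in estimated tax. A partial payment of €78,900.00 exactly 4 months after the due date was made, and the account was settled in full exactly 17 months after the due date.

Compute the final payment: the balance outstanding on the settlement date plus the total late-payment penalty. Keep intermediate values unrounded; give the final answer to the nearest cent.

Monthly rate = 15.6% ÷ 12 = 1.3%
Balance at month 4: €315,530.8200 × (1 + 0.013)^4 = €332,261.1528…
After €78,900.00 payment: €332,261.1528… − €78,900.00 = €253,361.1528…
Balance at month 17: €253,361.1528… × (1 + 0.013)^13 = €299,683.4889…
Penalty: 17 × 1% × €315,530.82 = €53,640.24…
Final settlement = outstanding balance + penalty = €299,683.4889… + €53,640.24… = €353,323.73

€353,323.73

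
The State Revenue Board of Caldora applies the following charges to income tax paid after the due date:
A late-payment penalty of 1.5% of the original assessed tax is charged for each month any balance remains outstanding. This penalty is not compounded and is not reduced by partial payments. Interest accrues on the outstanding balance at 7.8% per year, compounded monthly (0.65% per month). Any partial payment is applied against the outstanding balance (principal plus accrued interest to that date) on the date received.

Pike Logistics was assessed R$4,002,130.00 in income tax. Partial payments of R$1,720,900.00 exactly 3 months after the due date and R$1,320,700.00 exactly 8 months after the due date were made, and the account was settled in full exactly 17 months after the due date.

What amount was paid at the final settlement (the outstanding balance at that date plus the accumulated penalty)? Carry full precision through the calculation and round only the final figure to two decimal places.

R$2,204,375.45

Balance at month 3: R$4,002,130.0000 × (1 + 0.0065)^3 = R$4,080,679.9041…
After R$1,720,900.00 payment: R$4,080,679.9041… − R$1,720,900.00 = R$2,359,779.9041…
Balance at month 8: R$2,359,779.9041… × (1 + 0.0065)^5 = R$2,437,476.2596…
After R$1,320,700.00 payment: R$2,437,476.2596… − R$1,320,700.00 = R$1,116,776.2596…
Balance at month 17: R$1,116,776.2596… × (1 + 0.0065)^9 = R$1,183,832.3026…
Penalty: 17 × 1.5% × R$4,002,130.00 = R$1,020,543.15
Final settlement = outstanding balance + penalty = R$1,183,832.3026… + R$1,020,543.15 = R$2,204,375.45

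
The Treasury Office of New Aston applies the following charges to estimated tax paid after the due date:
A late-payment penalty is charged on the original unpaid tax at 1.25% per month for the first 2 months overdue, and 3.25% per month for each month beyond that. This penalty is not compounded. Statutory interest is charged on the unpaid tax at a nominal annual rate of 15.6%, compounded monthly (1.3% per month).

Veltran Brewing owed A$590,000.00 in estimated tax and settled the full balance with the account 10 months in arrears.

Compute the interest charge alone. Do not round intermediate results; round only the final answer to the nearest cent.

Interest: A$590,000.00 × ((1 + 0.013)^10 − 1) = A$590,000.00 × 0.1378747… = A$81,346.0921…

A$81,346.09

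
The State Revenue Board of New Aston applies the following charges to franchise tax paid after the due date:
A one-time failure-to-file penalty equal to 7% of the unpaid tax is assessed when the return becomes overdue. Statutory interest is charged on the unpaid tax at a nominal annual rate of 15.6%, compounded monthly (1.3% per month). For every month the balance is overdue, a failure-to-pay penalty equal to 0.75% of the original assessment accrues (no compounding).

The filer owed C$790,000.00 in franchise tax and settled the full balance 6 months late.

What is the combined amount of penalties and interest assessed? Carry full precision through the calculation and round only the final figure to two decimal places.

C$154,507.70

Failure-to-file penalty: 7% × C$790,000.00 = C$55,300.00
Failure-to-pay penalty: 6 × 0.75% × C$790,000.00 = C$35,550.00
Interest: C$790,000.00 × ((1 + 0.013)^6 − 1) = C$790,000.00 × 0.0805794… = C$63,657.7028…
Penalties + interest = C$90,850.0000 + C$63,657.7028… = C$154,507.70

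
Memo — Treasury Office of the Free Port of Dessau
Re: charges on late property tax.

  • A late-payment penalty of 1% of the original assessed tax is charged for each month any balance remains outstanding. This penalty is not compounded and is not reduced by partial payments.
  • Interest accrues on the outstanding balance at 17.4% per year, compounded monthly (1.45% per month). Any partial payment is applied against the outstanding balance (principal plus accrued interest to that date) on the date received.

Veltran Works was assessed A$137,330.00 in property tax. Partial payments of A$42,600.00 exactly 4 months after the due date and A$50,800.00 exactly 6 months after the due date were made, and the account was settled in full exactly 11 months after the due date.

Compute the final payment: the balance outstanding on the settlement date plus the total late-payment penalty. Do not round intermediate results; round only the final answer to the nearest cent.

A$74,291.64

Balance at month 4: A$137,330.0000 × (1 + 0.0145)^4 = A$145,470.0625…
After A$42,600.00 payment: A$145,470.0625… − A$42,600.00 = A$102,870.0625…
Balance at month 6: A$102,870.0625… × (1 + 0.0145)^2 = A$105,874.9228…
After A$50,800.00 payment: A$105,874.9228… − A$50,800.00 = A$55,074.9228…
Balance at month 11: A$55,074.9228… × (1 + 0.0145)^5 = A$59,185.3409…
Penalty: 11 × 1% × A$137,330.00 = A$15,106.30
Final settlement = outstanding balance + penalty = A$59,185.3409… + A$15,106.30 = A$74,291.64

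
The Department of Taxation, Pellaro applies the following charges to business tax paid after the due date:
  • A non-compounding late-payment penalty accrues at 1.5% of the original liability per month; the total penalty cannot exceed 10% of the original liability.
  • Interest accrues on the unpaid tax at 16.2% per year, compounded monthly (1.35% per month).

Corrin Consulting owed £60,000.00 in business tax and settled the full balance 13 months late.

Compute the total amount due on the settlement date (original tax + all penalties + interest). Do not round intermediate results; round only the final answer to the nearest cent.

£77,426.61

Penalty (uncapped): 13 × 1.5% × £60,000.00 = £11,700.00; cap = 10% × £60,000.00 = £6,000.00 → penalty = £6,000.00
Interest: £60,000.00 × ((1 + 0.0135)^13 − 1) = £60,000.00 × 0.1904435… = £11,426.6102…
Total = £60,000.00 + £6,000.0000 + £11,426.6102… = £77,426.61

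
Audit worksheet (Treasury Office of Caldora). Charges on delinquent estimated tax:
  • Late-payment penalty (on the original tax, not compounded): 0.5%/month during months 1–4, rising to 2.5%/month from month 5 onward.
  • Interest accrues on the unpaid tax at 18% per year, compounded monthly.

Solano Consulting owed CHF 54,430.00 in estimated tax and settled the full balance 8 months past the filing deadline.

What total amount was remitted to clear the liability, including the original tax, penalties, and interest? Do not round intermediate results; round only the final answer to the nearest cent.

Penalty, months 1–4: 4 × 0.5% × CHF 54,430.00 = CHF 1,088.60
Penalty, months 5–8: 4 × 2.5% × CHF 54,430.00 = CHF 5,443.00
Interest (18%/yr ÷ 12 = 1.5%/month): CHF 54,430.00 × ((1 + 0.015)^8 − 1) = CHF 6,884.9915…
Total = CHF 54,430.00 + CHF 6,531.6000 + CHF 6,884.9915… = CHF 67,846.59

CHF 67,846.59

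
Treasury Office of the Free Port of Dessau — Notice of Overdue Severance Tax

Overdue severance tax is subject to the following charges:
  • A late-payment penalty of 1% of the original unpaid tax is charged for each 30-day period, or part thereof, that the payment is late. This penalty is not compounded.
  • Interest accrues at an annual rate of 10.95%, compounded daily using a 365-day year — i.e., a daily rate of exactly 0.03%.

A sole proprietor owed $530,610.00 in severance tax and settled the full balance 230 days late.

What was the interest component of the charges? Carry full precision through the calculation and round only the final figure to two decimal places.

Interest: $530,610.00 × ((1 + 0.0003)^230 − 1) = $530,610.00 × 0.07142512… = $37,898.8840…

$37,898.88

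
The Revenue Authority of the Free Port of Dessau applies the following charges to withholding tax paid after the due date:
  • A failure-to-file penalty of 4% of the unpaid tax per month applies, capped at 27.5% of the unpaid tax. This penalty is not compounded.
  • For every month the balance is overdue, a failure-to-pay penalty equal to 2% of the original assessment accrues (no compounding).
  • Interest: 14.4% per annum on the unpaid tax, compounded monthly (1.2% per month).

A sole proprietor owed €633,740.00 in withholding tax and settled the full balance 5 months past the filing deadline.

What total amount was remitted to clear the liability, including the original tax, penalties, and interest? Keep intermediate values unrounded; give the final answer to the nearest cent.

€862,810.00

Failure-to-file: 5 × 4% × €633,740.00 = €126,748.00 (under the 27.5% cap)
Failure-to-pay penalty = 2% × €633,740.00 × 5 mo = €63,374.00
Interest: €633,740.00 × ((1 + 0.012)^5 − 1) = €633,740.00 × 0.0614574… = €38,948.0025…
Total = €633,740.00 + €190,122.0000 + €38,948.0025… = €862,810.00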